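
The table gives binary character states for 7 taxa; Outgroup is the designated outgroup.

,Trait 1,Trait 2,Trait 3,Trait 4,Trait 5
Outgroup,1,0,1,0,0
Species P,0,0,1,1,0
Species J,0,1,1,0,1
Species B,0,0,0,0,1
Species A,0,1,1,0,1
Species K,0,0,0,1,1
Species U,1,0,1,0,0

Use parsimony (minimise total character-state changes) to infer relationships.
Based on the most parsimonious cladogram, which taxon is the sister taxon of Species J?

Species A

Character polarity is set by the outgroup: the derived state is whichever differs from the outgroup's state, so for Trait 1, Trait 3 the derived state is '0', and for the remaining characters it is '1'.
Trait 1 (derived state '0') is shared by Species A, Species B, Species J, Species K, and Species P — a synapomorphy uniting that clade.
Trait 2: derived state '1' in Species A and Species J only — synapomorphy for {Species A, Species J}.
Only Species B and Species K show the derived state '0' for Trait 3, supporting them as a clade.
Trait 4 groups Species K and Species P, which is incompatible with the clades supported by the remaining characters; treating it as convergent (homoplasy) costs fewer steps than any alternative tree.
Only Species A, Species B, Species J, and Species K show the derived state '1' for Trait 5, supporting them as a clade.
Most parsimonious ingroup topology: ((Species P,((Species J,Species A),(Species B,Species K))),Species U).
Species J and Species A form a cherry on this tree, so they are sister taxa.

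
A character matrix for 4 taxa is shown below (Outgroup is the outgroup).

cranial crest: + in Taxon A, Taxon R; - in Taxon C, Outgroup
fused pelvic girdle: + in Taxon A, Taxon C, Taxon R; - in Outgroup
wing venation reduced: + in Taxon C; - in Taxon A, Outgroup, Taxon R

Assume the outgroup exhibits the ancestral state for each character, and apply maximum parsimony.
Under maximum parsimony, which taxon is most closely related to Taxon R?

The outgroup has state '-' for every character, so '+' is the derived state throughout.
cranial crest: derived state '+' in Taxon A and Taxon R only — synapomorphy for {Taxon A, Taxon R}.
All ingroup taxa share the derived state '+' for fused pelvic girdle; it defines the ingroup but does not resolve relationships within it.
wing venation reduced: derived state '+' in Taxon C only — an autapomorphy, so it tells us nothing about relationships among taxa.
Most parsimonious ingroup topology: (Taxon C,(Taxon R,Taxon A)).
Taxon R and Taxon A form a cherry on this tree, so they are sister taxa.

Taxon A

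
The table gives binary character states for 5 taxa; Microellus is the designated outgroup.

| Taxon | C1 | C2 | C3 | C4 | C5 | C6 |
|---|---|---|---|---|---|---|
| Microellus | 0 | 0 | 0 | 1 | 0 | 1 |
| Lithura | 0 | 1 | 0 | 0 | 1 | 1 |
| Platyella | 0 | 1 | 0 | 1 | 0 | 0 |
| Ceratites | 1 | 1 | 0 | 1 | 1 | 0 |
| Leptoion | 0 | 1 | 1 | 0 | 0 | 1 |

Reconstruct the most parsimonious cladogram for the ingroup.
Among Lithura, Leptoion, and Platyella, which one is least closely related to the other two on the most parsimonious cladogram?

Character polarity is set by the outgroup: the derived state is whichever differs from the outgroup's state, so for C4, C6 the derived state is '0', and for the remaining characters it is '1'.
C1 (derived state '1') is unique to Ceratites (autapomorphy; uninformative for grouping).
All ingroup taxa share the derived state '1' for C2; it defines the ingroup but does not resolve relationships within it.
C3: derived state '1' in Leptoion only — an autapomorphy, so it tells us nothing about relationships among taxa.
C4 (derived state '0') is shared by Leptoion and Lithura — a synapomorphy uniting that clade.
C5 groups Ceratites and Lithura, which is incompatible with the clades supported by the remaining characters; treating it as convergent (homoplasy) costs fewer steps than any alternative tree.
C6 (derived state '0') is shared by Ceratites and Platyella — a synapomorphy uniting that clade.
Most parsimonious ingroup topology: ((Lithura,Leptoion),(Platyella,Ceratites)).
Lithura and Leptoion share a more recent common ancestor with each other than either does with Platyella, so Platyella is the least closely related of the three.

Platyella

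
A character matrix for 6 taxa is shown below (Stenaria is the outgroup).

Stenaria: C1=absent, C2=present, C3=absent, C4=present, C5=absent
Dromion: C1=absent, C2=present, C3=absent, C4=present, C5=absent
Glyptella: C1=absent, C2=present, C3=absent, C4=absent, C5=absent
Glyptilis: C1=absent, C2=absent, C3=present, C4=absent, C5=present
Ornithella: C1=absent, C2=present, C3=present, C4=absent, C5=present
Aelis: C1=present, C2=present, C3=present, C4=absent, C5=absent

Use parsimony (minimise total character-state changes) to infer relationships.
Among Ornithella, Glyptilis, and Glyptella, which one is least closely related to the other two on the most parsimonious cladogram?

Glyptella

Character polarity is set by the outgroup: the derived state is whichever differs from the outgroup's state, so for C2, C4 the derived state is 'absent', and for the remaining characters it is 'present'.
C1: derived state 'present' in Aelis only — an autapomorphy, so it tells us nothing about relationships among taxa.
C2: derived state 'absent' in Glyptilis only — an autapomorphy, so it tells us nothing about relationships among taxa.
C3 (derived state 'present') is shared by Aelis, Glyptilis, and Ornithella — a synapomorphy uniting that clade.
Only Aelis, Glyptella, Glyptilis, and Ornithella show the derived state 'absent' for C4, supporting them as a clade.
C5: derived state 'present' in Glyptilis and Ornithella only — synapomorphy for {Glyptilis, Ornithella}.
Most parsimonious ingroup topology: (Dromion,(Glyptella,((Glyptilis,Ornithella),Aelis))).
Ornithella and Glyptilis share a more recent common ancestor with each other than either does with Glyptella, so Glyptella is the least closely related of the three.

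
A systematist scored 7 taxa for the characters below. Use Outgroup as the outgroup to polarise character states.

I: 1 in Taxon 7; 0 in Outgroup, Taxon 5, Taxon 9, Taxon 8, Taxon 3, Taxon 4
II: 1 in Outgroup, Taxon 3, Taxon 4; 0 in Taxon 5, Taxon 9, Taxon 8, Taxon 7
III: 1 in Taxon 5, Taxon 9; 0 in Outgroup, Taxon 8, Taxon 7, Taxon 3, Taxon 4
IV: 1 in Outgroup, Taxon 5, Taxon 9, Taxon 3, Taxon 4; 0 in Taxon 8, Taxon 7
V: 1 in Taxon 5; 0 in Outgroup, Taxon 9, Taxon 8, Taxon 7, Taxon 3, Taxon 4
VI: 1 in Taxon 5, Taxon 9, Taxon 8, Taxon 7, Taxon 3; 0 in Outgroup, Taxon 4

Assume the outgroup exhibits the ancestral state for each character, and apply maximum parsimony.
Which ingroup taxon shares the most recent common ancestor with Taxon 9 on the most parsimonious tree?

Character polarity is set by the outgroup: the derived state is whichever differs from the outgroup's state, so for II, IV the derived state is '0', and for the remaining characters it is '1'.
I (derived state '1') is unique to Taxon 7 (autapomorphy; uninformative for grouping).
II: derived state '0' in Taxon 5, Taxon 7, Taxon 8, and Taxon 9 only — synapomorphy for {Taxon 5, Taxon 7, Taxon 8, Taxon 9}.
Only Taxon 5 and Taxon 9 show the derived state '1' for III, supporting them as a clade.
IV (derived state '0') is shared by Taxon 7 and Taxon 8 — a synapomorphy uniting that clade.
V (derived state '1') is unique to Taxon 5 (autapomorphy; uninformative for grouping).
VI (derived state '1') is shared by Taxon 3, Taxon 5, Taxon 7, Taxon 8, and Taxon 9 — a synapomorphy uniting that clade.
Most parsimonious ingroup topology: ((((Taxon 5,Taxon 9),(Taxon 8,Taxon 7)),Taxon 3),Taxon 4).
Taxon 9 and Taxon 5 form a cherry on this tree, so they are sister taxa.

Taxon 5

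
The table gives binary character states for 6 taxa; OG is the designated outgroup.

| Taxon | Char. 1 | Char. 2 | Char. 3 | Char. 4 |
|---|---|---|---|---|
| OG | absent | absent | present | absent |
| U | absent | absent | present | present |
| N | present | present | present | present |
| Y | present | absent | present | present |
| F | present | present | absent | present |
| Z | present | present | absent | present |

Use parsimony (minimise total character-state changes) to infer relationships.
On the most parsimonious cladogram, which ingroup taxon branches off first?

Character polarity is set by the outgroup: the derived state is whichever differs from the outgroup's state, so for Char. 3 the derived state is 'absent', and for the remaining characters it is 'present'.
Only F, N, Y, and Z show the derived state 'present' for Char. 1, supporting them as a clade.
Char. 2 (derived state 'present') is shared by F, N, and Z — a synapomorphy uniting that clade.
Char. 3: derived state 'absent' in F and Z only — synapomorphy for {F, Z}.
Char. 4 (derived state 'present') is shared by all ingroup taxa — unites the whole ingroup.
Most parsimonious ingroup topology: (U,((N,(F,Z)),Y)).
U is sister to the clade containing all other ingroup taxa, so it is the earliest-diverging (most basal) ingroup lineage.

U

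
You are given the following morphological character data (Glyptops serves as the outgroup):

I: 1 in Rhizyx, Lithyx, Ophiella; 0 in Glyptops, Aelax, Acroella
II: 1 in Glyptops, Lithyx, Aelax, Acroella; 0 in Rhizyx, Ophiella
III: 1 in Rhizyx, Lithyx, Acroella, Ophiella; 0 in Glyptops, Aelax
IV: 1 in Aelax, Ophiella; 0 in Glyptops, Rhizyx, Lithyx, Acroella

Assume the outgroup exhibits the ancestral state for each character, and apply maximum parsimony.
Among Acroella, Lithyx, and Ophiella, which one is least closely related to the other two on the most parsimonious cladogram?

Character polarity is set by the outgroup: the derived state is whichever differs from the outgroup's state, so for II the derived state is '0', and for the remaining characters it is '1'.
I: derived state '1' in Lithyx, Ophiella, and Rhizyx only — synapomorphy for {Lithyx, Ophiella, Rhizyx}.
II (derived state '0') is shared by Ophiella and Rhizyx — a synapomorphy uniting that clade.
III: derived state '1' in Acroella, Lithyx, Ophiella, and Rhizyx only — synapomorphy for {Acroella, Lithyx, Ophiella, Rhizyx}.
IV groups Aelax and Ophiella, which is incompatible with the clades supported by the remaining characters; treating it as convergent (homoplasy) costs fewer steps than any alternative tree.
Most parsimonious ingroup topology: ((((Rhizyx,Ophiella),Lithyx),Acroella),Aelax).
Ophiella and Lithyx share a more recent common ancestor with each other than either does with Acroella, so Acroella is the least closely related of the three.

Acroella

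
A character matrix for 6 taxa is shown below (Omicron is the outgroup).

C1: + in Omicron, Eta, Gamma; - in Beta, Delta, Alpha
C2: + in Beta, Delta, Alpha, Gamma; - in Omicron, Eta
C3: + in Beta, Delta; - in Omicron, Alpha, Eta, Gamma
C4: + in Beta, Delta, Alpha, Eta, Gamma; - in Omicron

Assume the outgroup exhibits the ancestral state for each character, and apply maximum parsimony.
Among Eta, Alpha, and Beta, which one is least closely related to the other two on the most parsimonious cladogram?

Character polarity is set by the outgroup: the derived state is whichever differs from the outgroup's state, so for C1 the derived state is '-', and for the remaining characters it is '+'.
Only Alpha, Beta, and Delta show the derived state '-' for C1, supporting them as a clade.
Only Alpha, Beta, Delta, and Gamma show the derived state '+' for C2, supporting them as a clade.
C3: derived state '+' in Beta and Delta only — synapomorphy for {Beta, Delta}.
All ingroup taxa share the derived state '+' for C4; it defines the ingroup but does not resolve relationships within it.
Most parsimonious ingroup topology: ((((Beta,Delta),Alpha),Gamma),Eta).
Beta and Alpha share a more recent common ancestor with each other than either does with Eta, so Eta is the least closely related of the three.

Eta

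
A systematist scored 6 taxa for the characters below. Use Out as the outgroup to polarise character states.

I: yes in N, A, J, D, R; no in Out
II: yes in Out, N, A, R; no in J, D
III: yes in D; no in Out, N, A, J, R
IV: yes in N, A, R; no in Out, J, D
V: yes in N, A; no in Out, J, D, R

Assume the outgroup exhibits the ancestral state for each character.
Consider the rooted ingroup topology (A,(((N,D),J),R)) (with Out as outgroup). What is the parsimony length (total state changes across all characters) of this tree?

Map each character onto (A,(((N,D),J),R)) (rooted by Out) and count the minimum state changes it requires (Fitch parsimony):
I: 1; II: 2; III: 1; IV: 3; V: 2.
Total tree length = 9.

9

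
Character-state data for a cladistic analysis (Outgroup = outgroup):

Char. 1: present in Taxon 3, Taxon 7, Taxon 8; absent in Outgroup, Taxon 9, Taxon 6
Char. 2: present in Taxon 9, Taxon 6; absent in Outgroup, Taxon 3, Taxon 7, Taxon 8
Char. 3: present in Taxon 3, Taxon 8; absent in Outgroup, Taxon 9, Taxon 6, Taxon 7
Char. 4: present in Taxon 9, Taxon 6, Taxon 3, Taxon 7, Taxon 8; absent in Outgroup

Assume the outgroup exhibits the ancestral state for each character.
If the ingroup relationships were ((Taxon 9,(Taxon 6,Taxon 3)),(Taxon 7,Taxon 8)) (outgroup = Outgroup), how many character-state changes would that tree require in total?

7

Map each character onto ((Taxon 9,(Taxon 6,Taxon 3)),(Taxon 7,Taxon 8)) (rooted by Outgroup) and count the minimum state changes it requires (Fitch parsimony):
Char. 1: 2; Char. 2: 2; Char. 3: 2; Char. 4: 1.
Total tree length = 7.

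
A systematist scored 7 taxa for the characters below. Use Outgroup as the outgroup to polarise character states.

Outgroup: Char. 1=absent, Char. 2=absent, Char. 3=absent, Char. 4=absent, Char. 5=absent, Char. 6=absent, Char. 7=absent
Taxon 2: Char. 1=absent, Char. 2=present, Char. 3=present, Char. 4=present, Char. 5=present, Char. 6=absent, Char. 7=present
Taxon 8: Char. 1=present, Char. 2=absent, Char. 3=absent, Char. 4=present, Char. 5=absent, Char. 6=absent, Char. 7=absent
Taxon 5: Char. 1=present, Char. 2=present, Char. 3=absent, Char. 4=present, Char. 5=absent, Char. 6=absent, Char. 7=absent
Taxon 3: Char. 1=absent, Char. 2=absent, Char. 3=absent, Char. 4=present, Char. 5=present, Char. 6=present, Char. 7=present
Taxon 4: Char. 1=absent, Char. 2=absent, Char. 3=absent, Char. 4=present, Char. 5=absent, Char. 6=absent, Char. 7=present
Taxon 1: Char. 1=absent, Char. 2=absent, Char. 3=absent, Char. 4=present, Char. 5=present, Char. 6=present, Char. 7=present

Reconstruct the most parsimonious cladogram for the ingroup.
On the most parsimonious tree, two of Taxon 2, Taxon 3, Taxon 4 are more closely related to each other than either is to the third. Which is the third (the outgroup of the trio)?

Taxon 4

The outgroup has state 'absent' for every character, so 'present' is the derived state throughout.
Char. 1: derived state 'present' in Taxon 5 and Taxon 8 only — synapomorphy for {Taxon 5, Taxon 8}.
Char. 2 groups Taxon 2 and Taxon 5, which is incompatible with the clades supported by the remaining characters; treating it as convergent (homoplasy) costs fewer steps than any alternative tree.
Char. 3: derived state 'present' in Taxon 2 only — an autapomorphy, so it tells us nothing about relationships among taxa.
Char. 4 (derived state 'present') is shared by all ingroup taxa — unites the whole ingroup.
Char. 5 (derived state 'present') is shared by Taxon 1, Taxon 2, and Taxon 3 — a synapomorphy uniting that clade.
Only Taxon 1 and Taxon 3 show the derived state 'present' for Char. 6, supporting them as a clade.
Char. 7: derived state 'present' in Taxon 1, Taxon 2, Taxon 3, and Taxon 4 only — synapomorphy for {Taxon 1, Taxon 2, Taxon 3, Taxon 4}.
Most parsimonious ingroup topology: (((Taxon 2,(Taxon 3,Taxon 1)),Taxon 4),(Taxon 8,Taxon 5)).
Taxon 2 and Taxon 3 share a more recent common ancestor with each other than either does with Taxon 4, so Taxon 4 is the least closely related of the three.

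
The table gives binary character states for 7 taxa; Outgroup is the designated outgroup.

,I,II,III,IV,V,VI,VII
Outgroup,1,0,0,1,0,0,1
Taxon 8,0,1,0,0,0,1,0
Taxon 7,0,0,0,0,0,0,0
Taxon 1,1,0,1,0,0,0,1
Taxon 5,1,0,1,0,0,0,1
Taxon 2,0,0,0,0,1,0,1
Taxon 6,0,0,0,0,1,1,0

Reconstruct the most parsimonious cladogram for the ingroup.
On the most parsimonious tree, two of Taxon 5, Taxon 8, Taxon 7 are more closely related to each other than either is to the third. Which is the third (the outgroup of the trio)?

Character polarity is set by the outgroup: the derived state is whichever differs from the outgroup's state, so for I, IV, VII the derived state is '0', and for the remaining characters it is '1'.
Only Taxon 2, Taxon 6, Taxon 7, and Taxon 8 show the derived state '0' for I, supporting them as a clade.
II: derived state '1' in Taxon 8 only — an autapomorphy, so it tells us nothing about relationships among taxa.
III: derived state '1' in Taxon 1 and Taxon 5 only — synapomorphy for {Taxon 1, Taxon 5}.
All ingroup taxa share the derived state '0' for IV; it defines the ingroup but does not resolve relationships within it.
V (state '1') occurs in Taxon 2 and Taxon 6 but conflicts with the nesting implied by the other characters — most parsimoniously interpreted as homoplasy.
Only Taxon 6 and Taxon 8 show the derived state '1' for VI, supporting them as a clade.
Only Taxon 6, Taxon 7, and Taxon 8 show the derived state '0' for VII, supporting them as a clade.
Most parsimonious ingroup topology: ((((Taxon 8,Taxon 6),Taxon 7),Taxon 2),(Taxon 1,Taxon 5)).
Taxon 7 and Taxon 8 share a more recent common ancestor with each other than either does with Taxon 5, so Taxon 5 is the least closely related of the three.

Taxon 5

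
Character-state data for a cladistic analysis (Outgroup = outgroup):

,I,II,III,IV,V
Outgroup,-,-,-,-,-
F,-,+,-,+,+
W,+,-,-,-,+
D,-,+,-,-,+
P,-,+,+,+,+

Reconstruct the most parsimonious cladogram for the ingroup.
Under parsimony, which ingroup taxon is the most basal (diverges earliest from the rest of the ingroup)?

W

The outgroup has state '-' for every character, so '+' is the derived state throughout.
I: derived state '+' in W only — an autapomorphy, so it tells us nothing about relationships among taxa.
II: derived state '+' in D, F, and P only — synapomorphy for {D, F, P}.
III: derived state '+' in P only — an autapomorphy, so it tells us nothing about relationships among taxa.
Only F and P show the derived state '+' for IV, supporting them as a clade.
V (derived state '+') is shared by all ingroup taxa — unites the whole ingroup.
Most parsimonious ingroup topology: (((F,P),D),W).
W is sister to the clade containing all other ingroup taxa, so it is the earliest-diverging (most basal) ingroup lineage.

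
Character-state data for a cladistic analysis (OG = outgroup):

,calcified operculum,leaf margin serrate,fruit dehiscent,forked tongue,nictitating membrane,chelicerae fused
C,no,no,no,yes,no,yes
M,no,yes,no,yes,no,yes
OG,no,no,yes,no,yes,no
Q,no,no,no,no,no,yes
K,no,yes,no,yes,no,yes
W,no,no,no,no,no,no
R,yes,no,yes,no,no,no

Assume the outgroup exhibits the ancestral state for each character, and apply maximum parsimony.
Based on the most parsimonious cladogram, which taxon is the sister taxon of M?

Character polarity is set by the outgroup: the derived state is whichever differs from the outgroup's state, so for fruit dehiscent, nictitating membrane the derived state is 'no', and for the remaining characters it is 'yes'.
calcified operculum: derived state 'yes' in R only — an autapomorphy, so it tells us nothing about relationships among taxa.
leaf margin serrate (derived state 'yes') is shared by K and M — a synapomorphy uniting that clade.
Only C, K, M, Q, and W show the derived state 'no' for fruit dehiscent, supporting them as a clade.
forked tongue: derived state 'yes' in C, K, and M only — synapomorphy for {C, K, M}.
All ingroup taxa share the derived state 'no' for nictitating membrane; it defines the ingroup but does not resolve relationships within it.
chelicerae fused (derived state 'yes') is shared by C, K, M, and Q — a synapomorphy uniting that clade.
Most parsimonious ingroup topology: ((W,(((M,K),C),Q)),R).
M and K form a cherry on this tree, so they are sister taxa.

K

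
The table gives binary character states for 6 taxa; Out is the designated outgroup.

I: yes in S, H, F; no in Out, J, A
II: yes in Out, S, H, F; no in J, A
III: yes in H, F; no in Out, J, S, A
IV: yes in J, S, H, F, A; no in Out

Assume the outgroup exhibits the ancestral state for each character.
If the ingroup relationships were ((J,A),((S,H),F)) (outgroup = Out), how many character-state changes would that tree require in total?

5

Map each character onto ((J,A),((S,H),F)) (rooted by Out) and count the minimum state changes it requires (Fitch parsimony):
I: 1; II: 1; III: 2; IV: 1.
Total tree length = 5.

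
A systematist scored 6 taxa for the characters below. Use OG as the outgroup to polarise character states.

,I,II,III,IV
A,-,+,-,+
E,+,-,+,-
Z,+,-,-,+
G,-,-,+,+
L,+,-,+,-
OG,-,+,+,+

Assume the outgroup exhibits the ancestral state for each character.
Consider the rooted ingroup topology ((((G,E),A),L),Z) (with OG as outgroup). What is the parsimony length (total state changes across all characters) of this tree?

Map each character onto ((((G,E),A),L),Z) (rooted by OG) and count the minimum state changes it requires (Fitch parsimony):
I: 3; II: 2; III: 2; IV: 2.
Total tree length = 9.

9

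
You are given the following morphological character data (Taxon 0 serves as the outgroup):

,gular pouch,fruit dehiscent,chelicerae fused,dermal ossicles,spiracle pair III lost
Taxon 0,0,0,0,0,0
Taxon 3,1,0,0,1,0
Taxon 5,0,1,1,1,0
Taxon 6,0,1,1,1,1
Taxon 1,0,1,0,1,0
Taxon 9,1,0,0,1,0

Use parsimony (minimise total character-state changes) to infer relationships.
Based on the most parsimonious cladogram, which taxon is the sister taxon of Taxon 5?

Taxon 6

The outgroup has state '0' for every character, so '1' is the derived state throughout.
Only Taxon 3 and Taxon 9 show the derived state '1' for gular pouch, supporting them as a clade.
fruit dehiscent (derived state '1') is shared by Taxon 1, Taxon 5, and Taxon 6 — a synapomorphy uniting that clade.
chelicerae fused: derived state '1' in Taxon 5 and Taxon 6 only — synapomorphy for {Taxon 5, Taxon 6}.
All ingroup taxa share the derived state '1' for dermal ossicles; it defines the ingroup but does not resolve relationships within it.
spiracle pair III lost (derived state '1') is unique to Taxon 6 (autapomorphy; uninformative for grouping).
Most parsimonious ingroup topology: ((Taxon 3,Taxon 9),((Taxon 5,Taxon 6),Taxon 1)).
Taxon 5 and Taxon 6 form a cherry on this tree, so they are sister taxa.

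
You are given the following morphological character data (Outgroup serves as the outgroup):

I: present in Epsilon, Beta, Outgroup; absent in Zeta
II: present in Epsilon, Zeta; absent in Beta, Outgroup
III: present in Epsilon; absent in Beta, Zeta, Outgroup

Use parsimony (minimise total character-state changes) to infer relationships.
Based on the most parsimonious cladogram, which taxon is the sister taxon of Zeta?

Epsilon

Character polarity is set by the outgroup: the derived state is whichever differs from the outgroup's state, so for I the derived state is 'absent', and for the remaining characters it is 'present'.
I (derived state 'absent') is unique to Zeta (autapomorphy; uninformative for grouping).
II: derived state 'present' in Epsilon and Zeta only — synapomorphy for {Epsilon, Zeta}.
III: derived state 'present' in Epsilon only — an autapomorphy, so it tells us nothing about relationships among taxa.
Most parsimonious ingroup topology: (Beta,(Zeta,Epsilon)).
Zeta and Epsilon form a cherry on this tree, so they are sister taxa.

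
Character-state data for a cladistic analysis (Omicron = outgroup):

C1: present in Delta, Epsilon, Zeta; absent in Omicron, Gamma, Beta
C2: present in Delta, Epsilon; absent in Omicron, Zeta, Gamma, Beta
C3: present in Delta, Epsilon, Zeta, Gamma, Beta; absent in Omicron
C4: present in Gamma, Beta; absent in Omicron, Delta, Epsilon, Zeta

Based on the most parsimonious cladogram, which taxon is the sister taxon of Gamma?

The outgroup has state 'absent' for every character, so 'present' is the derived state throughout.
C1 (derived state 'present') is shared by Delta, Epsilon, and Zeta — a synapomorphy uniting that clade.
C2 (derived state 'present') is shared by Delta and Epsilon — a synapomorphy uniting that clade.
All ingroup taxa share the derived state 'present' for C3; it defines the ingroup but does not resolve relationships within it.
Only Beta and Gamma show the derived state 'present' for C4, supporting them as a clade.
Most parsimonious ingroup topology: (((Delta,Epsilon),Zeta),(Gamma,Beta)).
Gamma and Beta form a cherry on this tree, so they are sister taxa.

Beta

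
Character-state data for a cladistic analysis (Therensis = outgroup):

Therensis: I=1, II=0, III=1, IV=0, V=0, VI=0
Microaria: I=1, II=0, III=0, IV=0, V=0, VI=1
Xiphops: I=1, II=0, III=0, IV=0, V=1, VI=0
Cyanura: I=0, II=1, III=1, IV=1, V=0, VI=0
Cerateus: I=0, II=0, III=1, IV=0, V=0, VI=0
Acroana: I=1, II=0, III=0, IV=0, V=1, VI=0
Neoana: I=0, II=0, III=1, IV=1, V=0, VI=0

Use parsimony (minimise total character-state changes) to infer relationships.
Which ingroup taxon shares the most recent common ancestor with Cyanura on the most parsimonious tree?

Neoana

Character polarity is set by the outgroup: the derived state is whichever differs from the outgroup's state, so for I, III the derived state is '0', and for the remaining characters it is '1'.
I (derived state '0') is shared by Cerateus, Cyanura, and Neoana — a synapomorphy uniting that clade.
II: derived state '1' in Cyanura only — an autapomorphy, so it tells us nothing about relationships among taxa.
Only Acroana, Microaria, and Xiphops show the derived state '0' for III, supporting them as a clade.
IV (derived state '1') is shared by Cyanura and Neoana — a synapomorphy uniting that clade.
Only Acroana and Xiphops show the derived state '1' for V, supporting them as a clade.
VI: derived state '1' in Microaria only — an autapomorphy, so it tells us nothing about relationships among taxa.
Most parsimonious ingroup topology: ((Microaria,(Xiphops,Acroana)),((Cyanura,Neoana),Cerateus)).
Cyanura and Neoana form a cherry on this tree, so they are sister taxa.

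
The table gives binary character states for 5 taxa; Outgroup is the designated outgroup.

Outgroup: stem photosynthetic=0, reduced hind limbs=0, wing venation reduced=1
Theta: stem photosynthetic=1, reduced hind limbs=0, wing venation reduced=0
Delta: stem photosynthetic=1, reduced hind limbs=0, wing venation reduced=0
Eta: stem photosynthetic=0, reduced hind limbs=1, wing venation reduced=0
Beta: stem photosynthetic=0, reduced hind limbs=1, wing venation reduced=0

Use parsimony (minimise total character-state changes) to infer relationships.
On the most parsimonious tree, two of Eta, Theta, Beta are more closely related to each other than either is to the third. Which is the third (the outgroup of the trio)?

Theta

Character polarity is set by the outgroup: the derived state is whichever differs from the outgroup's state, so for wing venation reduced the derived state is '0', and for the remaining characters it is '1'.
stem photosynthetic: derived state '1' in Delta and Theta only — synapomorphy for {Delta, Theta}.
reduced hind limbs: derived state '1' in Beta and Eta only — synapomorphy for {Beta, Eta}.
All ingroup taxa share the derived state '0' for wing venation reduced; it defines the ingroup but does not resolve relationships within it.
Most parsimonious ingroup topology: ((Theta,Delta),(Eta,Beta)).
Beta and Eta share a more recent common ancestor with each other than either does with Theta, so Theta is the least closely related of the three.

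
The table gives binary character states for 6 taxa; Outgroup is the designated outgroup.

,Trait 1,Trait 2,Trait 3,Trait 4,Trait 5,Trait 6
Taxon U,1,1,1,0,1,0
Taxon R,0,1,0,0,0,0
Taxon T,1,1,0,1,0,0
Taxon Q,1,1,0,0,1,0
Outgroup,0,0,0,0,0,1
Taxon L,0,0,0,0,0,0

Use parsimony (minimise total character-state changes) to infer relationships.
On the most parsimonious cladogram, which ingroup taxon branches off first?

Character polarity is set by the outgroup: the derived state is whichever differs from the outgroup's state, so for Trait 6 the derived state is '0', and for the remaining characters it is '1'.
Only Taxon Q, Taxon T, and Taxon U show the derived state '1' for Trait 1, supporting them as a clade.
Trait 2 (derived state '1') is shared by Taxon Q, Taxon R, Taxon T, and Taxon U — a synapomorphy uniting that clade.
Trait 3: derived state '1' in Taxon U only — an autapomorphy, so it tells us nothing about relationships among taxa.
Trait 4: derived state '1' in Taxon T only — an autapomorphy, so it tells us nothing about relationships among taxa.
Trait 5: derived state '1' in Taxon Q and Taxon U only — synapomorphy for {Taxon Q, Taxon U}.
Trait 6 (derived state '0') is shared by all ingroup taxa — unites the whole ingroup.
Most parsimonious ingroup topology: (Taxon L,((Taxon T,(Taxon Q,Taxon U)),Taxon R)).
Taxon L is sister to the clade containing all other ingroup taxa, so it is the earliest-diverging (most basal) ingroup lineage.

Taxon L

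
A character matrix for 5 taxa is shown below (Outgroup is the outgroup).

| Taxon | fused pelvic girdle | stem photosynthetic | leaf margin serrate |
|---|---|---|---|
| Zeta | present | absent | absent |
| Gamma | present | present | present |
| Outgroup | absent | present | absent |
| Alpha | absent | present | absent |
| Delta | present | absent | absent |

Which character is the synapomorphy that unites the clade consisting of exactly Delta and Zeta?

Character polarity is set by the outgroup: the derived state is whichever differs from the outgroup's state, so for stem photosynthetic the derived state is 'absent', and for the remaining characters it is 'present'.
fused pelvic girdle: derived state 'present' in Delta, Gamma, and Zeta only — synapomorphy for {Delta, Gamma, Zeta}.
stem photosynthetic: derived state 'absent' in Delta and Zeta only — synapomorphy for {Delta, Zeta}.
leaf margin serrate: derived state 'present' in Gamma only — an autapomorphy, so it tells us nothing about relationships among taxa.
Most parsimonious ingroup topology: (((Zeta,Delta),Gamma),Alpha).
The clade {Delta, Zeta} is supported by stem photosynthetic: its derived state 'absent' occurs in exactly those taxa and in no other taxon (including the outgroup).

stem photosynthetic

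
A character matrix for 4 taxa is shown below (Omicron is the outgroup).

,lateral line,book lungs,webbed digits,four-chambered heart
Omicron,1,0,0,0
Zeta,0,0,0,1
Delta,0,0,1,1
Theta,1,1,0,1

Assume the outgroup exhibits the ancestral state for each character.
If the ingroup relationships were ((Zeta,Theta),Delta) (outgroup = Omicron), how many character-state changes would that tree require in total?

Map each character onto ((Zeta,Theta),Delta) (rooted by Omicron) and count the minimum state changes it requires (Fitch parsimony):
lateral line: 2; book lungs: 1; webbed digits: 1; four-chambered heart: 1.
Total tree length = 5.

5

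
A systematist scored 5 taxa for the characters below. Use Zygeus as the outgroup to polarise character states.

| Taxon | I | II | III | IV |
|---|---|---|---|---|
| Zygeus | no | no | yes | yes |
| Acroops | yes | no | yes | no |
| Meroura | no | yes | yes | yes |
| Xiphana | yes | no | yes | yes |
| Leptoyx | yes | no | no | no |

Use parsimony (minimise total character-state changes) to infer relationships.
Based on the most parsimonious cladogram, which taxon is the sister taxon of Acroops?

Leptoyx

Character polarity is set by the outgroup: the derived state is whichever differs from the outgroup's state, so for III, IV the derived state is 'no', and for the remaining characters it is 'yes'.
I (derived state 'yes') is shared by Acroops, Leptoyx, and Xiphana — a synapomorphy uniting that clade.
II: derived state 'yes' in Meroura only — an autapomorphy, so it tells us nothing about relationships among taxa.
III: derived state 'no' in Leptoyx only — an autapomorphy, so it tells us nothing about relationships among taxa.
IV: derived state 'no' in Acroops and Leptoyx only — synapomorphy for {Acroops, Leptoyx}.
Most parsimonious ingroup topology: (Meroura,((Leptoyx,Acroops),Xiphana)).
Acroops and Leptoyx form a cherry on this tree, so they are sister taxa.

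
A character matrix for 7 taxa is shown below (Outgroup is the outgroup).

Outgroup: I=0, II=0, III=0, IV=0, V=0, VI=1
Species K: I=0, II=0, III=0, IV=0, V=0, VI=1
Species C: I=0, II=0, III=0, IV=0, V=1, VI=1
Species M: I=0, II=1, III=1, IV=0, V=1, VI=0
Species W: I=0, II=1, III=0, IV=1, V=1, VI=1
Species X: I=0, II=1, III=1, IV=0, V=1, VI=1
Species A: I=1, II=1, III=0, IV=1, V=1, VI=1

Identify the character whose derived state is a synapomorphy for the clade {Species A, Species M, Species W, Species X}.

Character polarity is set by the outgroup: the derived state is whichever differs from the outgroup's state, so for VI the derived state is '0', and for the remaining characters it is '1'.
I (derived state '1') is unique to Species A (autapomorphy; uninformative for grouping).
Only Species A, Species M, Species W, and Species X show the derived state '1' for II, supporting them as a clade.
III (derived state '1') is shared by Species M and Species X — a synapomorphy uniting that clade.
IV: derived state '1' in Species A and Species W only — synapomorphy for {Species A, Species W}.
Only Species A, Species C, Species M, Species W, and Species X show the derived state '1' for V, supporting them as a clade.
VI: derived state '0' in Species M only — an autapomorphy, so it tells us nothing about relationships among taxa.
Most parsimonious ingroup topology: (Species K,(Species C,((Species M,Species X),(Species W,Species A)))).
The clade {Species A, Species M, Species W, Species X} is supported by II: its derived state '1' occurs in exactly those taxa and in no other taxon (including the outgroup).

II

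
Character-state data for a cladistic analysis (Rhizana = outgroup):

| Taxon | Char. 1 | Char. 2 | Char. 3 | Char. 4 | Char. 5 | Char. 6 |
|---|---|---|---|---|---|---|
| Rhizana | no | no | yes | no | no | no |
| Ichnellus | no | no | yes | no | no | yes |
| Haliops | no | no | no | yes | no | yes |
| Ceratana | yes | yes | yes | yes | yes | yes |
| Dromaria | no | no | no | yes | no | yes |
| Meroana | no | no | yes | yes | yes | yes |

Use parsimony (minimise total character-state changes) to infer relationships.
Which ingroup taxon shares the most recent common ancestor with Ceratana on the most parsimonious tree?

Meroana

Character polarity is set by the outgroup: the derived state is whichever differs from the outgroup's state, so for Char. 3 the derived state is 'no', and for the remaining characters it is 'yes'.
Char. 1 (derived state 'yes') is unique to Ceratana (autapomorphy; uninformative for grouping).
Char. 2 (derived state 'yes') is unique to Ceratana (autapomorphy; uninformative for grouping).
Char. 3: derived state 'no' in Dromaria and Haliops only — synapomorphy for {Dromaria, Haliops}.
Char. 4 (derived state 'yes') is shared by Ceratana, Dromaria, Haliops, and Meroana — a synapomorphy uniting that clade.
Char. 5 (derived state 'yes') is shared by Ceratana and Meroana — a synapomorphy uniting that clade.
Char. 6 (derived state 'yes') is shared by all ingroup taxa — unites the whole ingroup.
Most parsimonious ingroup topology: (Ichnellus,((Haliops,Dromaria),(Ceratana,Meroana))).
Ceratana and Meroana form a cherry on this tree, so they are sister taxa.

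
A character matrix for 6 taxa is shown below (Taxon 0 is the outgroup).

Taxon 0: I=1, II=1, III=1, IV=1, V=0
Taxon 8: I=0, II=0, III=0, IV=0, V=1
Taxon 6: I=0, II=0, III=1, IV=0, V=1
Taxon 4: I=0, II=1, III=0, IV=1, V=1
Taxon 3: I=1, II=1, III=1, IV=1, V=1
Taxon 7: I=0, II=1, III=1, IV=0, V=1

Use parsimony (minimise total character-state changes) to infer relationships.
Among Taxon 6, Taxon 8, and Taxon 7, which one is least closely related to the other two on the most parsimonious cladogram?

Taxon 7

Character polarity is set by the outgroup: the derived state is whichever differs from the outgroup's state, so for I, II, III, IV the derived state is '0', and for the remaining characters it is '1'.
Only Taxon 4, Taxon 6, Taxon 7, and Taxon 8 show the derived state '0' for I, supporting them as a clade.
II (derived state '0') is shared by Taxon 6 and Taxon 8 — a synapomorphy uniting that clade.
III groups Taxon 4 and Taxon 8, which is incompatible with the clades supported by the remaining characters; treating it as convergent (homoplasy) costs fewer steps than any alternative tree.
IV: derived state '0' in Taxon 6, Taxon 7, and Taxon 8 only — synapomorphy for {Taxon 6, Taxon 7, Taxon 8}.
V (derived state '1') is shared by all ingroup taxa — unites the whole ingroup.
Most parsimonious ingroup topology: ((((Taxon 8,Taxon 6),Taxon 7),Taxon 4),Taxon 3).
Taxon 6 and Taxon 8 share a more recent common ancestor with each other than either does with Taxon 7, so Taxon 7 is the least closely related of the three.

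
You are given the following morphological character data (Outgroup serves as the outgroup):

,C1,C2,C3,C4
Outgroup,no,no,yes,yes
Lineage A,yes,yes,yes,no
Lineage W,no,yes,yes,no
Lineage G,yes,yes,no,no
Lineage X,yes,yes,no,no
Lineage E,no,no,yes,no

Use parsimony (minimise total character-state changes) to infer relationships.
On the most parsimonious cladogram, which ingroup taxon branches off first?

Lineage E

Character polarity is set by the outgroup: the derived state is whichever differs from the outgroup's state, so for C3, C4 the derived state is 'no', and for the remaining characters it is 'yes'.
C1 (derived state 'yes') is shared by Lineage A, Lineage G, and Lineage X — a synapomorphy uniting that clade.
C2 (derived state 'yes') is shared by Lineage A, Lineage G, Lineage W, and Lineage X — a synapomorphy uniting that clade.
C3 (derived state 'no') is shared by Lineage G and Lineage X — a synapomorphy uniting that clade.
C4 (derived state 'no') is shared by all ingroup taxa — unites the whole ingroup.
Most parsimonious ingroup topology: (((Lineage A,(Lineage G,Lineage X)),Lineage W),Lineage E).
Lineage E is sister to the clade containing all other ingroup taxa, so it is the earliest-diverging (most basal) ingroup lineage.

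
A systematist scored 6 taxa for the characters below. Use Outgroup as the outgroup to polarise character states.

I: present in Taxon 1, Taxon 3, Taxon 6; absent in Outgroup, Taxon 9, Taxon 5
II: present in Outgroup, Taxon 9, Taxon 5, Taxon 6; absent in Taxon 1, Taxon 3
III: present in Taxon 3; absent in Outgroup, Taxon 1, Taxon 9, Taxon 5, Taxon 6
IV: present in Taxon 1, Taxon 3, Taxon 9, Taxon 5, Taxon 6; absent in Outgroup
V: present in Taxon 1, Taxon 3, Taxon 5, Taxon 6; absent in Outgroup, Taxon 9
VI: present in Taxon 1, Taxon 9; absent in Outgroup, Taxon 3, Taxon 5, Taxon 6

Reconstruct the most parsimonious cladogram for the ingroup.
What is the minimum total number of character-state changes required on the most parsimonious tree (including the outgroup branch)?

7

Character polarity is set by the outgroup: the derived state is whichever differs from the outgroup's state, so for II the derived state is 'absent', and for the remaining characters it is 'present'.
I (derived state 'present') is shared by Taxon 1, Taxon 3, and Taxon 6 — a synapomorphy uniting that clade.
Only Taxon 1 and Taxon 3 show the derived state 'absent' for II, supporting them as a clade.
III: derived state 'present' in Taxon 3 only — an autapomorphy, so it tells us nothing about relationships among taxa.
All ingroup taxa share the derived state 'present' for IV; it defines the ingroup but does not resolve relationships within it.
V (derived state 'present') is shared by Taxon 1, Taxon 3, Taxon 5, and Taxon 6 — a synapomorphy uniting that clade.
VI groups Taxon 1 and Taxon 9, which is incompatible with the clades supported by the remaining characters; treating it as convergent (homoplasy) costs fewer steps than any alternative tree.
Most parsimonious ingroup topology: ((((Taxon 1,Taxon 3),Taxon 6),Taxon 5),Taxon 9).
Changes per character on this tree: I: 1; II: 1; III: 1; IV: 1; V: 1; VI: 2.
Total = 7.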